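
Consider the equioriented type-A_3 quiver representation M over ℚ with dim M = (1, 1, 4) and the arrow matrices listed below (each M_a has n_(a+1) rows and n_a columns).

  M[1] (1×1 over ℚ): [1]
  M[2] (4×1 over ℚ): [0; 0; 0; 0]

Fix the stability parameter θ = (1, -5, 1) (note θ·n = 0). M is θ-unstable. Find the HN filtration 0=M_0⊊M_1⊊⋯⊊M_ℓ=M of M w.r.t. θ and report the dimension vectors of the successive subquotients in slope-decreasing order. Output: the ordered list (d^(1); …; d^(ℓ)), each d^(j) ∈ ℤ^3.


Barcode: M ≅ I[1,2], I[3,3]^4. HN layers by μ_θ (2 steps, strictly decreasing):
  μ^(1)=1; μ^(2)=-2

((0, 0, 4); (1, 1, 0))


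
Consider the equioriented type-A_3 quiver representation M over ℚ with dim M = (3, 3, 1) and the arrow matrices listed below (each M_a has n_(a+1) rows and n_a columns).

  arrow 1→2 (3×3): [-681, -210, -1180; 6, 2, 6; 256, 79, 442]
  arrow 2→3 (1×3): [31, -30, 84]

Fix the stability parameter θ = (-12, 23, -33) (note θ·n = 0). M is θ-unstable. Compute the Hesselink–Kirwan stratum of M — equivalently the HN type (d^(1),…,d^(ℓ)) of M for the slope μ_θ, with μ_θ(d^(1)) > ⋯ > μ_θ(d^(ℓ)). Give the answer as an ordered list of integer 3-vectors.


Interval decomposition of M: I[1,2]^2, I[1,3].
HN type (ℓ=3): μ^(1)=23; μ^(2)=-5; μ^(3)=-12

((0, 2, 0); (0, 1, 1); (3, 0, 0))


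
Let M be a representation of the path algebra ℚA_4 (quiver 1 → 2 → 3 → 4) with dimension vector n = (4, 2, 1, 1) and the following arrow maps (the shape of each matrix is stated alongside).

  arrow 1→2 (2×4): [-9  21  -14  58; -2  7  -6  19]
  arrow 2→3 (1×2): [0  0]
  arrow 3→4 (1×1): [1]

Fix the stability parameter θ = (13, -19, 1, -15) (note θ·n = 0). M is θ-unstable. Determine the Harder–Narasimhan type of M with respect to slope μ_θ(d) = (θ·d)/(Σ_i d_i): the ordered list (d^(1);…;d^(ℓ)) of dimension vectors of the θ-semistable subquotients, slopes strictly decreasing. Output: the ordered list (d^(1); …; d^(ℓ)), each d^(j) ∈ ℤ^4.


Interval decomposition of M: I[1,1]^2, I[1,2]^2, I[3,4].
HN type (ℓ=3): μ^(1)=13; μ^(2)=-3; μ^(3)=-7

((2, 0, 0, 0); (2, 2, 0, 0); (0, 0, 1, 1))


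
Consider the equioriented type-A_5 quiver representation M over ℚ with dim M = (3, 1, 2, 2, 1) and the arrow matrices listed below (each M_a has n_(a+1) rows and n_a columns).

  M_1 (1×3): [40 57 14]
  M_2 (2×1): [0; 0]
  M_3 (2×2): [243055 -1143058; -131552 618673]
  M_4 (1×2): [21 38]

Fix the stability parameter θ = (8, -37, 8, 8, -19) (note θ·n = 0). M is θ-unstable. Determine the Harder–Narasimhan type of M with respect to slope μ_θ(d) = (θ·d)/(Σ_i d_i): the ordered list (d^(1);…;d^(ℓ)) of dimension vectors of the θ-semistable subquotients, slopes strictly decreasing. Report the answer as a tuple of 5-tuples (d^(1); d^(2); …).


Interval decomposition of M: I[1,1]^2, I[1,2], I[3,4], I[3,5].
HN type (ℓ=3): μ^(1)=8; μ^(2)=-1; μ^(3)=-29/2

((2, 0, 1, 1, 0); (0, 0, 1, 1, 1); (1, 1, 0, 0, 0))


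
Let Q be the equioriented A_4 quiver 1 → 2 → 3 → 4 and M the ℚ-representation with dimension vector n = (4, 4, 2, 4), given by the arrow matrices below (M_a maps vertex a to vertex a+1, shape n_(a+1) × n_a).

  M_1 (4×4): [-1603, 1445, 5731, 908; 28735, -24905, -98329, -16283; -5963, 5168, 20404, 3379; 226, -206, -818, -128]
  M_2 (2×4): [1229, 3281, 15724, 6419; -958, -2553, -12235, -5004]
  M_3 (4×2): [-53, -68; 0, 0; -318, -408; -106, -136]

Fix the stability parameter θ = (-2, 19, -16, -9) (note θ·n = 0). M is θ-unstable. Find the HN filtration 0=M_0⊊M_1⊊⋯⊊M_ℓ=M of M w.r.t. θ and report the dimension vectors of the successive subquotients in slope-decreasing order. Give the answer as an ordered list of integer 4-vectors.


Via rank(M_{q-1}∘⋯∘M_p): M ≅ I[1,1], I[1,2], I[1,3], I[1,4], I[2,2], I[4,4]^3.
μ_θ-semistable layers: μ^(1)=19; μ^(2)=3/2; μ^(3)=-2; μ^(4)=-9

((0, 2, 0, 0); (0, 1, 1, 0); (4, 1, 1, 1); (0, 0, 0, 3))


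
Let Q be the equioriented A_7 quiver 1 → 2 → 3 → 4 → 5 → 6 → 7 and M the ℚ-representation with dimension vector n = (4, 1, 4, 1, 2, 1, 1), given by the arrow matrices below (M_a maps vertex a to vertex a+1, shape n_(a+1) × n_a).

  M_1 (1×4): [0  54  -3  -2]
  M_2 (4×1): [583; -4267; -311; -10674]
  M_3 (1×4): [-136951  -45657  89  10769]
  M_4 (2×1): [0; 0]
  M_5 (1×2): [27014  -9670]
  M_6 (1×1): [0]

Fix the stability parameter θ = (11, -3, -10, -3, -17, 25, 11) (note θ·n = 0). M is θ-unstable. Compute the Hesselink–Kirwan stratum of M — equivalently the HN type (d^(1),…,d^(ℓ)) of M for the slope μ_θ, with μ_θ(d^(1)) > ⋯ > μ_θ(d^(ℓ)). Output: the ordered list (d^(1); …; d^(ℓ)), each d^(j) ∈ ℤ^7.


Via rank(M_{q-1}∘⋯∘M_p): M ≅ I[1,1]^3, I[1,4], I[3,3]^3, I[5,5], I[5,6], I[7,7].
μ_θ-semistable layers: μ^(1)=25; μ^(2)=11; μ^(3)=-5/4; μ^(4)=-10; μ^(5)=-17

((0, 0, 0, 0, 0, 1, 0); (3, 0, 0, 0, 0, 0, 1); (1, 1, 1, 1, 0, 0, 0); (0, 0, 3, 0, 0, 0, 0); (0, 0, 0, 0, 2, 0, 0))


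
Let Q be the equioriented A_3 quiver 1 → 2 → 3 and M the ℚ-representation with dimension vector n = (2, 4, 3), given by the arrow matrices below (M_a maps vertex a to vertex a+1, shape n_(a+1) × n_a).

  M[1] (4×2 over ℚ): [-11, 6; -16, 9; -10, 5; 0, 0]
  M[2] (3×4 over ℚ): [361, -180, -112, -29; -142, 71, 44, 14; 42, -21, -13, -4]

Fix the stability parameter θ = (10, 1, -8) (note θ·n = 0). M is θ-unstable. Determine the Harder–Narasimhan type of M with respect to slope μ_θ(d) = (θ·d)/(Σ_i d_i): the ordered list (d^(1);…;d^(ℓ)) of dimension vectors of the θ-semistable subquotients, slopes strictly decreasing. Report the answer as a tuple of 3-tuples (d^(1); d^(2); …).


Via rank(M_{q-1}∘⋯∘M_p): M ≅ I[1,3]^2, I[2,2], I[2,3].
μ_θ-semistable layers: μ^(1)=1; μ^(2)=-7/2

((2, 3, 2); (0, 1, 1))


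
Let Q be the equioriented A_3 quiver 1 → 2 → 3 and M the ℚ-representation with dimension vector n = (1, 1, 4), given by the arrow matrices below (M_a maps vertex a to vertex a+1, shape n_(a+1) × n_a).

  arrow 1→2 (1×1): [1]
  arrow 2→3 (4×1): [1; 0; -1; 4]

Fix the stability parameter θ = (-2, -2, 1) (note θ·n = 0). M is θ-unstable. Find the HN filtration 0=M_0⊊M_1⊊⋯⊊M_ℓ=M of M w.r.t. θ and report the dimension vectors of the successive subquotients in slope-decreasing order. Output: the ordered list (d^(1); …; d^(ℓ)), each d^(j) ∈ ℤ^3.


Via rank(M_{q-1}∘⋯∘M_p): M ≅ I[1,3], I[3,3]^3.
μ_θ-semistable layers: μ^(1)=1; μ^(2)=-2

((0, 0, 4); (1, 1, 0))


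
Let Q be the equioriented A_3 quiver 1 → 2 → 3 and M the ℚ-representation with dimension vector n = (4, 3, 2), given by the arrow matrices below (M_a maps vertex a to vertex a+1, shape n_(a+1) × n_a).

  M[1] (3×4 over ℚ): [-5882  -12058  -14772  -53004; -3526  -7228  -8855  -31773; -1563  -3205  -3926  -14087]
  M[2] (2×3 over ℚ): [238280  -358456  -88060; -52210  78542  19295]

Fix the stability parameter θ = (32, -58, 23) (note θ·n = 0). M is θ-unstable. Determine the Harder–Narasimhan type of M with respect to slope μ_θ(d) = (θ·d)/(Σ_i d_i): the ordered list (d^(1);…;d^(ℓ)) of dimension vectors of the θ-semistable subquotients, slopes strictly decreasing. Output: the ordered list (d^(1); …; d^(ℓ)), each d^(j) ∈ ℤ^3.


Interval decomposition of M: I[1,1], I[1,2]^2, I[1,3], I[3,3].
HN type (ℓ=3): μ^(1)=32; μ^(2)=23; μ^(3)=-13

((1, 0, 0); (0, 0, 2); (3, 3, 0))


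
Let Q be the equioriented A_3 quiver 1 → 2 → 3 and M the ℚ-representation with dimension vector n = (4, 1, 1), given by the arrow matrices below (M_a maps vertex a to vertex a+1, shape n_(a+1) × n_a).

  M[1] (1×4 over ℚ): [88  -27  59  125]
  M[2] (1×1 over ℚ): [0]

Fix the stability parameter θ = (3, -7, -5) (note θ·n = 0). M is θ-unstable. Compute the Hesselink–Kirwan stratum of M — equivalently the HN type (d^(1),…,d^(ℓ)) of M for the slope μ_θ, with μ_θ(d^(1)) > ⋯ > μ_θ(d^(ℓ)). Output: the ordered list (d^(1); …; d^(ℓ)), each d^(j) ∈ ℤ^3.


Via rank(M_{q-1}∘⋯∘M_p): M ≅ I[1,1]^3, I[1,2], I[3,3].
μ_θ-semistable layers: μ^(1)=3; μ^(2)=-2; μ^(3)=-5

((3, 0, 0); (1, 1, 0); (0, 0, 1))


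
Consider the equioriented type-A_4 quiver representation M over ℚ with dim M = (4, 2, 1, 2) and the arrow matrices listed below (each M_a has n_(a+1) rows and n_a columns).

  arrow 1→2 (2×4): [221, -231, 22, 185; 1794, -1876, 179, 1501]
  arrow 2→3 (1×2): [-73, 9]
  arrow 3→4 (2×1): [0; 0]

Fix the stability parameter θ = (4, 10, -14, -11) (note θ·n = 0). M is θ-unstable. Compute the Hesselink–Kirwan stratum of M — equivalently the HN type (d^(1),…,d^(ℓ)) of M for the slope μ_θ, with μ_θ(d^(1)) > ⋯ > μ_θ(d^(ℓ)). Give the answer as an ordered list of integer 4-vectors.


Interval decomposition of M: I[1,1]^2, I[1,2], I[1,3], I[4,4]^2.
HN type (ℓ=4): μ^(1)=10; μ^(2)=4; μ^(3)=0; μ^(4)=-11

((0, 1, 0, 0); (3, 0, 0, 0); (1, 1, 1, 0); (0, 0, 0, 2))


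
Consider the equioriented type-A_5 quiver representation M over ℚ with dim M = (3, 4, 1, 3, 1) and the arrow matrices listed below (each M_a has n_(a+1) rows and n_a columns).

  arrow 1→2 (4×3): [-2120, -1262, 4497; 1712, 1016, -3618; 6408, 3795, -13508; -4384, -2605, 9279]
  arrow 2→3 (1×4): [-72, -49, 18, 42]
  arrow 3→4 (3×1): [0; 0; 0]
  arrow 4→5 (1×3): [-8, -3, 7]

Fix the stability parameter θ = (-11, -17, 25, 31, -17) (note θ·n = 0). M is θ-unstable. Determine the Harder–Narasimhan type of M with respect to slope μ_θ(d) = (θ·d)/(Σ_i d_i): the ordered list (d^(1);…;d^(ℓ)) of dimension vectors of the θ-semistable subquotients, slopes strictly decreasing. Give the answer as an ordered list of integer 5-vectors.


Interval decomposition of M: I[1,1], I[1,2], I[1,3], I[2,2]^2, I[4,4]^2, I[4,5].
HN type (ℓ=6): μ^(1)=31; μ^(2)=25; μ^(3)=7; μ^(4)=-11; μ^(5)=-14; μ^(6)=-17

((0, 0, 0, 2, 0); (0, 0, 1, 0, 0); (0, 0, 0, 1, 1); (1, 0, 0, 0, 0); (2, 2, 0, 0, 0); (0, 2, 0, 0, 0))


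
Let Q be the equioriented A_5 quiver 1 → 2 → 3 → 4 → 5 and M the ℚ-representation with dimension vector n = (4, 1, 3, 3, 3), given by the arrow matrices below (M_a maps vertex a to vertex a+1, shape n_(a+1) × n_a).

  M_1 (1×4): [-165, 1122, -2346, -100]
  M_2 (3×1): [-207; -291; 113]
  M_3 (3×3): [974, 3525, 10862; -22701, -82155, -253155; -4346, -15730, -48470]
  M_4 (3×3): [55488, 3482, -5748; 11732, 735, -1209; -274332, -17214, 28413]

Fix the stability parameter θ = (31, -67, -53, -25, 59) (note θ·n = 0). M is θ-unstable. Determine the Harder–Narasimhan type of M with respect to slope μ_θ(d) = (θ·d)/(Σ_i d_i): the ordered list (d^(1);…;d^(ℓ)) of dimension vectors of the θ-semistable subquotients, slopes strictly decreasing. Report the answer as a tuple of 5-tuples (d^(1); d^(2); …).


Interval decomposition of M: I[1,1]^3, I[1,5], I[3,3], I[3,4], I[4,5], I[5,5].
HN type (ℓ=5): μ^(1)=59; μ^(2)=31; μ^(3)=-25; μ^(4)=-89/3; μ^(5)=-53

((0, 0, 0, 0, 3); (3, 0, 0, 0, 0); (0, 0, 0, 3, 0); (1, 1, 1, 0, 0); (0, 0, 2, 0, 0))


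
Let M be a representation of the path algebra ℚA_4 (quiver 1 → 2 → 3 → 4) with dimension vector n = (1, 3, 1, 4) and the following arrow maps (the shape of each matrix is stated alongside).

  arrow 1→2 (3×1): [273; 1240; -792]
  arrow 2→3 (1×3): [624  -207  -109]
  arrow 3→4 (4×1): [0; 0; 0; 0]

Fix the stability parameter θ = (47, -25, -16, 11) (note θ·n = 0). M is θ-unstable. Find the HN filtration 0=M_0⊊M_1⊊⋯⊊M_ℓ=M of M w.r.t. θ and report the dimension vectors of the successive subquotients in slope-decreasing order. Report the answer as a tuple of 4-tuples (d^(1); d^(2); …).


Interval decomposition of M: I[1,2], I[2,2], I[2,3], I[4,4]^4.
HN type (ℓ=3): μ^(1)=11; μ^(2)=-16; μ^(3)=-25

((1, 1, 0, 4); (0, 0, 1, 0); (0, 2, 0, 0))


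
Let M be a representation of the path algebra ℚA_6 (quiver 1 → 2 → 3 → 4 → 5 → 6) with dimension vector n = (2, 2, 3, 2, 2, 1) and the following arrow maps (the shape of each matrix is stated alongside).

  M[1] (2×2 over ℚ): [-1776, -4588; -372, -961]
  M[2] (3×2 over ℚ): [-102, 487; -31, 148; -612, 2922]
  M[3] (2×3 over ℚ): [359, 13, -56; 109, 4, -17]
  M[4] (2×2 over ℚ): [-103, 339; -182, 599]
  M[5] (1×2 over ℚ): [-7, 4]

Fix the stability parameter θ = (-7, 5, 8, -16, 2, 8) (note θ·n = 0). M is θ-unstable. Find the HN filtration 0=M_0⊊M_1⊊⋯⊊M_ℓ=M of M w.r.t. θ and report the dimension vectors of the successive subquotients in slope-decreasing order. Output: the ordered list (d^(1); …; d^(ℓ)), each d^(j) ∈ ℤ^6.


Barcode: M ≅ I[1,1], I[1,5], I[2,6], I[3,3]. HN layers by μ_θ (4 steps, strictly decreasing):
  μ^(1)=8; μ^(2)=2; μ^(3)=-1; μ^(4)=-7

((0, 0, 1, 0, 0, 1); (0, 0, 0, 0, 2, 0); (0, 2, 2, 2, 0, 0); (2, 0, 0, 0, 0, 0))


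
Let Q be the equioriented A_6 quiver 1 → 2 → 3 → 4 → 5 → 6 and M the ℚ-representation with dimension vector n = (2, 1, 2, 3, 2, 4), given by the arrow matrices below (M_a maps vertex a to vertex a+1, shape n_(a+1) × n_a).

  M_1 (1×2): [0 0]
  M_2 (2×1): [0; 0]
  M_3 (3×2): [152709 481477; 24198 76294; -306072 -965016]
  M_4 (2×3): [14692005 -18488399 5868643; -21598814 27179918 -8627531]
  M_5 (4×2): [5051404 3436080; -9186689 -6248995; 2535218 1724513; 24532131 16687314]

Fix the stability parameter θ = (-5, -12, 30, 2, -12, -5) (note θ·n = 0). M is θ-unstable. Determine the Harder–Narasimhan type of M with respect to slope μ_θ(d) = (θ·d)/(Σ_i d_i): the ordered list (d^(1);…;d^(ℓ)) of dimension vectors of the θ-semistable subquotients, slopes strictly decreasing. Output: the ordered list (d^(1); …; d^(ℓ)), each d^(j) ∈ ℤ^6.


Barcode: M ≅ I[1,1]^2, I[2,2], I[3,3], I[3,6], I[4,4], I[4,6], I[6,6]^2. HN layers by μ_θ (5 steps, strictly decreasing):
  μ^(1)=30; μ^(2)=15/4; μ^(3)=2; μ^(4)=-5; μ^(5)=-12

((0, 0, 1, 0, 0, 0); (0, 0, 1, 1, 1, 1); (0, 0, 0, 1, 0, 0); (2, 0, 0, 1, 1, 3); (0, 1, 0, 0, 0, 0))


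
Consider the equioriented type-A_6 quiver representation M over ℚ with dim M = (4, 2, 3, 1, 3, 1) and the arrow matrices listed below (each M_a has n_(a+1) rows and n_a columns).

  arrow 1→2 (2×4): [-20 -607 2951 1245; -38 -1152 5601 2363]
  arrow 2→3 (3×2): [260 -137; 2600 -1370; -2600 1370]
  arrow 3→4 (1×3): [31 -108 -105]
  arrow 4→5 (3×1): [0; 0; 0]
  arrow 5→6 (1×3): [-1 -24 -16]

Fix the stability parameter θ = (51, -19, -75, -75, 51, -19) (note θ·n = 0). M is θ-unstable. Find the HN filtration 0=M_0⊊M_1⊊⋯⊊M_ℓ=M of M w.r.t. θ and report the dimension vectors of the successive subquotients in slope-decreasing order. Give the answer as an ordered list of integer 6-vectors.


Barcode: M ≅ I[1,1]^2, I[1,2], I[1,4], I[3,3]^2, I[5,5]^2, I[5,6]. HN layers by μ_θ (4 steps, strictly decreasing):
  μ^(1)=51; μ^(2)=16; μ^(3)=-59/2; μ^(4)=-75

((2, 0, 0, 0, 2, 0); (1, 1, 0, 0, 1, 1); (1, 1, 1, 1, 0, 0); (0, 0, 2, 0, 0, 0))


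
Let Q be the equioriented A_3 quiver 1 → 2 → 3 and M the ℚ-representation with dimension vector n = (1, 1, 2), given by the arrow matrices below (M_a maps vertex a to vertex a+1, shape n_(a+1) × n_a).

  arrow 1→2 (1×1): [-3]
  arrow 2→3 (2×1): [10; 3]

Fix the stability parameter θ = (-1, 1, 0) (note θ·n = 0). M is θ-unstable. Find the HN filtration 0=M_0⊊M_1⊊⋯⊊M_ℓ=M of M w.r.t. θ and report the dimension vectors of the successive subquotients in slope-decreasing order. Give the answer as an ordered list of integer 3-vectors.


Barcode: M ≅ I[1,3], I[3,3]. HN layers by μ_θ (3 steps, strictly decreasing):
  μ^(1)=1/2; μ^(2)=0; μ^(3)=-1

((0, 1, 1); (0, 0, 1); (1, 0, 0))


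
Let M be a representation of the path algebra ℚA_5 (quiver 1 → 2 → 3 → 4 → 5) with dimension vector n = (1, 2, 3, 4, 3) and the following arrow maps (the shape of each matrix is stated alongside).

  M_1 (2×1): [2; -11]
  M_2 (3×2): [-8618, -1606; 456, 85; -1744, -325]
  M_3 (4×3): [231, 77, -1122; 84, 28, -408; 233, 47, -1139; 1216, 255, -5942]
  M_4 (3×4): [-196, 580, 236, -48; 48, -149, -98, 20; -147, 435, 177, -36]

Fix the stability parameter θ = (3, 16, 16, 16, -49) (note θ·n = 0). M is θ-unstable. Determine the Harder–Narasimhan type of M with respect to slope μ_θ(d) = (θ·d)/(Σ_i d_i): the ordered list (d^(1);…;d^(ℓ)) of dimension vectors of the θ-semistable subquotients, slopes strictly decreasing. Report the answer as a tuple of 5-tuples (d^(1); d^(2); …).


Interval decomposition of M: I[1,5], I[2,5], I[3,4], I[4,4], I[5,5].
HN type (ℓ=4): μ^(1)=16; μ^(2)=2/5; μ^(3)=-1/4; μ^(4)=-49

((0, 0, 1, 2, 0); (1, 1, 1, 1, 1); (0, 1, 1, 1, 1); (0, 0, 0, 0, 1))


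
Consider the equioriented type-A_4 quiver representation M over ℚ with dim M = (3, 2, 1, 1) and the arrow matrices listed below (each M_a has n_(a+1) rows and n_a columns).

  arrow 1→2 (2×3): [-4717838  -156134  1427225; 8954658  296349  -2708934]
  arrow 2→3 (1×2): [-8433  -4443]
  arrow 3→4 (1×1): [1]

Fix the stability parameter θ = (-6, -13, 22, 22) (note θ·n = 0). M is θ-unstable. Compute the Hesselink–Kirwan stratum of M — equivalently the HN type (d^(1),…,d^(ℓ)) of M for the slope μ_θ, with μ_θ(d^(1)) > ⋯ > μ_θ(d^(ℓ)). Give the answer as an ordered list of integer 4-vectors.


Via rank(M_{q-1}∘⋯∘M_p): M ≅ I[1,1], I[1,2], I[1,4].
μ_θ-semistable layers: μ^(1)=22; μ^(2)=-6; μ^(3)=-19/2

((0, 0, 1, 1); (1, 0, 0, 0); (2, 2, 0, 0))


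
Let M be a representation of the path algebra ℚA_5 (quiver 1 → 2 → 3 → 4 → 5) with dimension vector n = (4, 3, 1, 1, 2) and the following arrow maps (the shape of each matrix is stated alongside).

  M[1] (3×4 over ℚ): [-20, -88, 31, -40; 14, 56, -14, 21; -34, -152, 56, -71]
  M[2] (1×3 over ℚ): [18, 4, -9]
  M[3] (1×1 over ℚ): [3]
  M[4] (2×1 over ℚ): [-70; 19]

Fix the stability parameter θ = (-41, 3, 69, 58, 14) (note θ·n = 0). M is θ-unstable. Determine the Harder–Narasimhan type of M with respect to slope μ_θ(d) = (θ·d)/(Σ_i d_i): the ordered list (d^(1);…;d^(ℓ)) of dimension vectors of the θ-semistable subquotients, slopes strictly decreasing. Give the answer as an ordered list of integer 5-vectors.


Interval decomposition of M: I[1,1]^2, I[1,2], I[1,5], I[2,2], I[5,5].
HN type (ℓ=4): μ^(1)=47; μ^(2)=14; μ^(3)=3; μ^(4)=-41

((0, 0, 1, 1, 1); (0, 0, 0, 0, 1); (0, 3, 0, 0, 0); (4, 0, 0, 0, 0))


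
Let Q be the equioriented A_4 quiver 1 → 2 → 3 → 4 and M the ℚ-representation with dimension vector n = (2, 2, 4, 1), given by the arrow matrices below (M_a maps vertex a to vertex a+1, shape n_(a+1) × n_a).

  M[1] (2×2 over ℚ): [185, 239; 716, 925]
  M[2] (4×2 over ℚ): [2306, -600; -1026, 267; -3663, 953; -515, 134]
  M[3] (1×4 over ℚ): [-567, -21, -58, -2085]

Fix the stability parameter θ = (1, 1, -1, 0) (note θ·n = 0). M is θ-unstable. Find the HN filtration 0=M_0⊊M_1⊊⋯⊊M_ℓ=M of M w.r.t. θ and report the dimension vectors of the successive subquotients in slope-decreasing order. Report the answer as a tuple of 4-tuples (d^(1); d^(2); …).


Barcode: M ≅ I[1,3], I[1,4], I[3,3]^2. HN layers by μ_θ (3 steps, strictly decreasing):
  μ^(1)=1/3; μ^(2)=1/4; μ^(3)=-1

((1, 1, 1, 0); (1, 1, 1, 1); (0, 0, 2, 0))


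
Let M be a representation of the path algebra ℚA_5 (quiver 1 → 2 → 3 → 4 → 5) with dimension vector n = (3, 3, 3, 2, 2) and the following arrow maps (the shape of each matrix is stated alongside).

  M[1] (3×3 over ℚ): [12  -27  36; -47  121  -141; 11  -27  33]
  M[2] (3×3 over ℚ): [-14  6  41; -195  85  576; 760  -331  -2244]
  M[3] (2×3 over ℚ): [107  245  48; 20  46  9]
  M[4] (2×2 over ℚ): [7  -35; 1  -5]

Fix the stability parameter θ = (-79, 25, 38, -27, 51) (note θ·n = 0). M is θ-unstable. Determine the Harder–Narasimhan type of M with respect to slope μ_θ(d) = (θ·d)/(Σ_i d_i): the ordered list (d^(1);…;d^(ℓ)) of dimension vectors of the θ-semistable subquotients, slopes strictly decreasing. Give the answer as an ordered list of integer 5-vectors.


Interval decomposition of M: I[1,1], I[1,4], I[1,5], I[2,3], I[5,5].
HN type (ℓ=5): μ^(1)=51; μ^(2)=38; μ^(3)=25; μ^(4)=12; μ^(5)=-79

((0, 0, 0, 0, 2); (0, 0, 1, 0, 0); (0, 1, 0, 0, 0); (0, 2, 2, 2, 0); (3, 0, 0, 0, 0))


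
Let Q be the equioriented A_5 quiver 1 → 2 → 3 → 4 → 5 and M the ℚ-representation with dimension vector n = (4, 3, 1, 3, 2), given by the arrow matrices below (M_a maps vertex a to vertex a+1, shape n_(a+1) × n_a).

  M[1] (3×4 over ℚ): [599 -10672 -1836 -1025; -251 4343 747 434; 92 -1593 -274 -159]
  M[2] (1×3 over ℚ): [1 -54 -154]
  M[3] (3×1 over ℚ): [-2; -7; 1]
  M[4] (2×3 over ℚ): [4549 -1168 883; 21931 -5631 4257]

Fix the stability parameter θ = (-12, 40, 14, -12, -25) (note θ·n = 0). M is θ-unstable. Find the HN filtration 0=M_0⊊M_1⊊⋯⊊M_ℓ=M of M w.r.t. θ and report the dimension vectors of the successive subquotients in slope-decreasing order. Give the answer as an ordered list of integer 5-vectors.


Interval decomposition of M: I[1,1], I[1,2]^2, I[1,5], I[4,4], I[4,5].
HN type (ℓ=4): μ^(1)=40; μ^(2)=17/4; μ^(3)=-12; μ^(4)=-37/2

((0, 2, 0, 0, 0); (0, 1, 1, 1, 1); (4, 0, 0, 1, 0); (0, 0, 0, 1, 1))


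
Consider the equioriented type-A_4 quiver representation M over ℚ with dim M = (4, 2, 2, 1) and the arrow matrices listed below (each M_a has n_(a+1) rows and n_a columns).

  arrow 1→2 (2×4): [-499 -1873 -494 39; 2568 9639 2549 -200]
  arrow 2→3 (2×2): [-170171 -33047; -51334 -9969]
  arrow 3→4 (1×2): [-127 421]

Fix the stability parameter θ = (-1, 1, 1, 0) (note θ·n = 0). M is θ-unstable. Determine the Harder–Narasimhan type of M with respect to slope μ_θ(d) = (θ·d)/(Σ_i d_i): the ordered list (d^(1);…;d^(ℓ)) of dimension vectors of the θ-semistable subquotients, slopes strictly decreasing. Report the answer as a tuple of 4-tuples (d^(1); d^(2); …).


Via rank(M_{q-1}∘⋯∘M_p): M ≅ I[1,1]^2, I[1,3], I[1,4].
μ_θ-semistable layers: μ^(1)=1; μ^(2)=2/3; μ^(3)=-1

((0, 1, 1, 0); (0, 1, 1, 1); (4, 0, 0, 0))


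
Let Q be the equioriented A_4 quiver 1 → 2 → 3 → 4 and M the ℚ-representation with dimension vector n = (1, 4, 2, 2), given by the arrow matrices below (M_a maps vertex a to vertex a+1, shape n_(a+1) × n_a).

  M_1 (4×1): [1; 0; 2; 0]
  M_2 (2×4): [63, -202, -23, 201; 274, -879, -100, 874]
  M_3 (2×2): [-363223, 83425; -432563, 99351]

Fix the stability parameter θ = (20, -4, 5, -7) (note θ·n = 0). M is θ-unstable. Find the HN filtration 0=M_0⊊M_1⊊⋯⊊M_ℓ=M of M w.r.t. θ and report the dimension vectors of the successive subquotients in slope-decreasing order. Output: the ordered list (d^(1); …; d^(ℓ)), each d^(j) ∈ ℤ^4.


Via rank(M_{q-1}∘⋯∘M_p): M ≅ I[1,4], I[2,2]^2, I[2,4].
μ_θ-semistable layers: μ^(1)=7/2; μ^(2)=-1; μ^(3)=-4

((1, 1, 1, 1); (0, 0, 1, 1); (0, 3, 0, 0))


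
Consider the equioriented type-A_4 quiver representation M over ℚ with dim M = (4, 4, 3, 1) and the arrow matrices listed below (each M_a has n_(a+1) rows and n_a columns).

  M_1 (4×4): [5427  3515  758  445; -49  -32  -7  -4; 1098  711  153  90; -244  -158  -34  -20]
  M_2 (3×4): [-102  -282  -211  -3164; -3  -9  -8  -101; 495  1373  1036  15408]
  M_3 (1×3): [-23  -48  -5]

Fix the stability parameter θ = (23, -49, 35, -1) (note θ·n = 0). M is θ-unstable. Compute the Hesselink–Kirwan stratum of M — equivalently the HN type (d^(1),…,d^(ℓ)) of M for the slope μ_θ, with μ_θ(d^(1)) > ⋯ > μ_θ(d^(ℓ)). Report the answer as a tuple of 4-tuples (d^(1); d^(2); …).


Via rank(M_{q-1}∘⋯∘M_p): M ≅ I[1,1], I[1,2], I[1,3], I[1,4], I[2,3].
μ_θ-semistable layers: μ^(1)=35; μ^(2)=23; μ^(3)=17; μ^(4)=-13; μ^(5)=-49

((0, 0, 2, 0); (1, 0, 0, 0); (0, 0, 1, 1); (3, 3, 0, 0); (0, 1, 0, 0))


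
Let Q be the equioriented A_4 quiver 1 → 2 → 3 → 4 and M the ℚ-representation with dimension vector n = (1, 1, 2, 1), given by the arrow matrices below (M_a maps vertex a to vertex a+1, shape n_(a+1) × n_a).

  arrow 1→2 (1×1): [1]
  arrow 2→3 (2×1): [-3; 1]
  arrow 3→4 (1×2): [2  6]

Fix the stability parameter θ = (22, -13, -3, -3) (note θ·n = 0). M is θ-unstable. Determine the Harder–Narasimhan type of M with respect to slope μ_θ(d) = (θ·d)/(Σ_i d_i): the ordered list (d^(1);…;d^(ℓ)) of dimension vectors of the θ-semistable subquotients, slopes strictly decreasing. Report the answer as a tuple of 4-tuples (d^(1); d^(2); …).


Barcode: M ≅ I[1,3], I[3,4]. HN layers by μ_θ (2 steps, strictly decreasing):
  μ^(1)=2; μ^(2)=-3

((1, 1, 1, 0); (0, 0, 1, 1))


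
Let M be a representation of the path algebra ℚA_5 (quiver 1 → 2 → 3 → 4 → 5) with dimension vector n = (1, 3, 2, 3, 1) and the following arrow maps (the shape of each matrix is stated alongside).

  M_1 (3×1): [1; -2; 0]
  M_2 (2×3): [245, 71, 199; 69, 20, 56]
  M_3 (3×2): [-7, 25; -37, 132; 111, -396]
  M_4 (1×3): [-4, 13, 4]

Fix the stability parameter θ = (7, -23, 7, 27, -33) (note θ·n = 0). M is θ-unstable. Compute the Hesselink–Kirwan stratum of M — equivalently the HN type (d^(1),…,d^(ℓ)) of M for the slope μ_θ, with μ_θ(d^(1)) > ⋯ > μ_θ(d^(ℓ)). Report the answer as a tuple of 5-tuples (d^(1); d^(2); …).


Via rank(M_{q-1}∘⋯∘M_p): M ≅ I[1,5], I[2,2], I[2,4], I[4,4].
μ_θ-semistable layers: μ^(1)=27; μ^(2)=7; μ^(3)=1/3; μ^(4)=-8; μ^(5)=-23

((0, 0, 0, 2, 0); (0, 0, 1, 0, 0); (0, 0, 1, 1, 1); (1, 1, 0, 0, 0); (0, 2, 0, 0, 0))


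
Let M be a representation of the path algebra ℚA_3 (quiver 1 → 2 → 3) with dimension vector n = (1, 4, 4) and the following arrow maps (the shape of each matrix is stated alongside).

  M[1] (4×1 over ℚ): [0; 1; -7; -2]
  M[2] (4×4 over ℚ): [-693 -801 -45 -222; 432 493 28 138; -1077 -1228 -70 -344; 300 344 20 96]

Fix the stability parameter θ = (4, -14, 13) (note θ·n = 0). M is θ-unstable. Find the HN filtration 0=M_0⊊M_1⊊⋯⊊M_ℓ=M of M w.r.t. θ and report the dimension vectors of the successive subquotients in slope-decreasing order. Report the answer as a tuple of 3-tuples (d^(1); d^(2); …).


Barcode: M ≅ I[1,3], I[2,2], I[2,3]^2, I[3,3]. HN layers by μ_θ (3 steps, strictly decreasing):
  μ^(1)=13; μ^(2)=-5; μ^(3)=-14

((0, 0, 4); (1, 1, 0); (0, 3, 0))


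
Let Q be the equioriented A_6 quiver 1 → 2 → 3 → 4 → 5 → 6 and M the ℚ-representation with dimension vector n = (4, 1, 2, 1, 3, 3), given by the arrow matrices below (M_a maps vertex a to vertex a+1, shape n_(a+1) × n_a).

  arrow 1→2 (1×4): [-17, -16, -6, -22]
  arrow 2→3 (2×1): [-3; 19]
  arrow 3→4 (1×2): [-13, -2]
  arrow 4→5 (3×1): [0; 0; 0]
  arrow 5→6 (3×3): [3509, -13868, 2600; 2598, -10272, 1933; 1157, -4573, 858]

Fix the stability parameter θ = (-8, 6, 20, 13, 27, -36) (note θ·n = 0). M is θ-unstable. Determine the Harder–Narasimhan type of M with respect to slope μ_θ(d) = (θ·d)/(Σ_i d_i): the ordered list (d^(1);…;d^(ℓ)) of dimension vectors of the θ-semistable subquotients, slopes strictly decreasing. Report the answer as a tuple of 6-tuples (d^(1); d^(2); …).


Interval decomposition of M: I[1,1]^3, I[1,4], I[3,3], I[5,6]^3.
HN type (ℓ=5): μ^(1)=20; μ^(2)=33/2; μ^(3)=6; μ^(4)=-9/2; μ^(5)=-8

((0, 0, 1, 0, 0, 0); (0, 0, 1, 1, 0, 0); (0, 1, 0, 0, 0, 0); (0, 0, 0, 0, 3, 3); (4, 0, 0, 0, 0, 0))


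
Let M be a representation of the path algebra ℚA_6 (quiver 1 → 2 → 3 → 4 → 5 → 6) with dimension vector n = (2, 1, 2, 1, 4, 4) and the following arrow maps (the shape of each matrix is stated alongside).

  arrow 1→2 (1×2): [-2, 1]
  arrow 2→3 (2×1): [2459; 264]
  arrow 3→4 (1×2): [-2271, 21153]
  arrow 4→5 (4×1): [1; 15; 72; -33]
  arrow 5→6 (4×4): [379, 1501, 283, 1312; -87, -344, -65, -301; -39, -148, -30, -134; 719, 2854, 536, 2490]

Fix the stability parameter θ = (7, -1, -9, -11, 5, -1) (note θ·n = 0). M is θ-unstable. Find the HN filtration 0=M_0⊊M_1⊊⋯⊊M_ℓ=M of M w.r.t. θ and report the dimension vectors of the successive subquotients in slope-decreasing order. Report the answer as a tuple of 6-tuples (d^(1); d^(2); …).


Via rank(M_{q-1}∘⋯∘M_p): M ≅ I[1,1], I[1,6], I[3,3], I[5,5], I[5,6]^2, I[6,6].
μ_θ-semistable layers: μ^(1)=7; μ^(2)=5; μ^(3)=2; μ^(4)=-1; μ^(5)=-7/2; μ^(6)=-9

((1, 0, 0, 0, 0, 0); (0, 0, 0, 0, 1, 0); (0, 0, 0, 0, 3, 3); (0, 0, 0, 0, 0, 1); (1, 1, 1, 1, 0, 0); (0, 0, 1, 0, 0, 0))


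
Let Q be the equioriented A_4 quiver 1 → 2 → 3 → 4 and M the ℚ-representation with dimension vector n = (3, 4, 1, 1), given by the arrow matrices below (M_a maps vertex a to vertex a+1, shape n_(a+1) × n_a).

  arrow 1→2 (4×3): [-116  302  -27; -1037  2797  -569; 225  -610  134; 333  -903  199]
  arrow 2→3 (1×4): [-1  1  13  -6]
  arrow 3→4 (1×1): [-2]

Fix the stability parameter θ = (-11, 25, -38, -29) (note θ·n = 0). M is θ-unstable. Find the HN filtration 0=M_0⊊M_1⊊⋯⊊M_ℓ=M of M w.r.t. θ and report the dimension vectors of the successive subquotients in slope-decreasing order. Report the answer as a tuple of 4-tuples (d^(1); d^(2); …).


Interval decomposition of M: I[1,2]^2, I[1,4], I[2,2].
HN type (ℓ=3): μ^(1)=25; μ^(2)=-11; μ^(3)=-53/4

((0, 3, 0, 0); (2, 0, 0, 0); (1, 1, 1, 1))


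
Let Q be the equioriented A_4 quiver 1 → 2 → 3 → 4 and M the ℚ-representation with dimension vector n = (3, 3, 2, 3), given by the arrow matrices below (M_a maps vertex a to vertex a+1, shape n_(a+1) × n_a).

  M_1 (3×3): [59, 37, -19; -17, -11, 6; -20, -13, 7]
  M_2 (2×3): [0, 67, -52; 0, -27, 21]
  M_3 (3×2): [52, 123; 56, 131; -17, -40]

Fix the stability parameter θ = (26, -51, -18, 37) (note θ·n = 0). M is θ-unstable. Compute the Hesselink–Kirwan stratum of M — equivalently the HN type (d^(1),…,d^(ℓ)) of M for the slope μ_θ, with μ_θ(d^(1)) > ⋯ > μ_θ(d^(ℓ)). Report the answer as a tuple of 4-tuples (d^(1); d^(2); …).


Via rank(M_{q-1}∘⋯∘M_p): M ≅ I[1,2], I[1,4]^2, I[4,4].
μ_θ-semistable layers: μ^(1)=37; μ^(2)=-25/2; μ^(3)=-43/3

((0, 0, 0, 3); (1, 1, 0, 0); (2, 2, 2, 0))


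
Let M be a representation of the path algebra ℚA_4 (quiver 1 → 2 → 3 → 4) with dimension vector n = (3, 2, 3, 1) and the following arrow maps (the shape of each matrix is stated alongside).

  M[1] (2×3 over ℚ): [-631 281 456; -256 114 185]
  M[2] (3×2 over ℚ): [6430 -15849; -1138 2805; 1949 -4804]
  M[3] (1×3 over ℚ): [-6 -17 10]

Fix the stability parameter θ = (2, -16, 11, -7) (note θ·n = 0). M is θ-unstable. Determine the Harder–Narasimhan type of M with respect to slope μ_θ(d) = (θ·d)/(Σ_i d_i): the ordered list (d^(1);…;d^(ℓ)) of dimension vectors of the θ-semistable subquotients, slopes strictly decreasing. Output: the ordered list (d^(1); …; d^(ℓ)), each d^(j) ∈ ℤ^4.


Interval decomposition of M: I[1,1], I[1,3], I[1,4], I[3,3].
HN type (ℓ=3): μ^(1)=11; μ^(2)=2; μ^(3)=-7

((0, 0, 2, 0); (1, 0, 1, 1); (2, 2, 0, 0))


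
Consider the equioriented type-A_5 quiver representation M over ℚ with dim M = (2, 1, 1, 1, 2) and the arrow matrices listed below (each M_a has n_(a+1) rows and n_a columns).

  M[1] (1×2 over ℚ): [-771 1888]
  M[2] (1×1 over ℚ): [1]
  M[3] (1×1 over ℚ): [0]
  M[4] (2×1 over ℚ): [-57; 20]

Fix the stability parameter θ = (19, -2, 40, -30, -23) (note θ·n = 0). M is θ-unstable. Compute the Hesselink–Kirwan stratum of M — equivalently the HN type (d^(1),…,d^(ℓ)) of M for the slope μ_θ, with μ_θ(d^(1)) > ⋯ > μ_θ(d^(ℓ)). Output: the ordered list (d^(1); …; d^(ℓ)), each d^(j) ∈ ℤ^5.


Interval decomposition of M: I[1,1], I[1,3], I[4,5], I[5,5].
HN type (ℓ=5): μ^(1)=40; μ^(2)=19; μ^(3)=17/2; μ^(4)=-23; μ^(5)=-30

((0, 0, 1, 0, 0); (1, 0, 0, 0, 0); (1, 1, 0, 0, 0); (0, 0, 0, 0, 2); (0, 0, 0, 1, 0))


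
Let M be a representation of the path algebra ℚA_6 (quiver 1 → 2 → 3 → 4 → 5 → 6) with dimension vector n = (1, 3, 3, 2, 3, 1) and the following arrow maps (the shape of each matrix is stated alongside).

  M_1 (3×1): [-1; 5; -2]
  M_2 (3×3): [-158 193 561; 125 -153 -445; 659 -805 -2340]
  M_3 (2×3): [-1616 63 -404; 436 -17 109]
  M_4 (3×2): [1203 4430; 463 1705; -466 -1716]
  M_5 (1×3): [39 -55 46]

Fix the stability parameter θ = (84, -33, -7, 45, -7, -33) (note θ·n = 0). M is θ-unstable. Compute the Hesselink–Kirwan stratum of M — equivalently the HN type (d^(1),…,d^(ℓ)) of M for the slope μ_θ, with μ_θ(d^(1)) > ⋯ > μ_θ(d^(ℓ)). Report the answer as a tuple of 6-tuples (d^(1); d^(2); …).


Via rank(M_{q-1}∘⋯∘M_p): M ≅ I[1,3], I[2,5], I[2,6], I[5,5].
μ_θ-semistable layers: μ^(1)=19; μ^(2)=44/3; μ^(3)=5/3; μ^(4)=-7; μ^(5)=-33

((0, 0, 0, 1, 1, 0); (1, 1, 1, 0, 0, 0); (0, 0, 0, 1, 1, 1); (0, 0, 2, 0, 1, 0); (0, 2, 0, 0, 0, 0))


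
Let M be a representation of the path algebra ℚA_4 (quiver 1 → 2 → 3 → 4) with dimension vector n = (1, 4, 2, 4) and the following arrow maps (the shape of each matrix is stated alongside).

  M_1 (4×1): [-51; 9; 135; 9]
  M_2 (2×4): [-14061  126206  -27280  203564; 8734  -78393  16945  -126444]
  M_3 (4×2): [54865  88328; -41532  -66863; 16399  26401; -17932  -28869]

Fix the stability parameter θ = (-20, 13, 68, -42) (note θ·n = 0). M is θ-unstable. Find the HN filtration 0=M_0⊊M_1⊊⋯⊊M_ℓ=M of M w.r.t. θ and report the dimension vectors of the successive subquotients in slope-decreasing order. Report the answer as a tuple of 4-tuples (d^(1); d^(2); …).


Via rank(M_{q-1}∘⋯∘M_p): M ≅ I[1,4], I[2,2]^2, I[2,4], I[4,4]^2.
μ_θ-semistable layers: μ^(1)=13; μ^(2)=-20; μ^(3)=-42

((0, 4, 2, 2); (1, 0, 0, 0); (0, 0, 0, 2))


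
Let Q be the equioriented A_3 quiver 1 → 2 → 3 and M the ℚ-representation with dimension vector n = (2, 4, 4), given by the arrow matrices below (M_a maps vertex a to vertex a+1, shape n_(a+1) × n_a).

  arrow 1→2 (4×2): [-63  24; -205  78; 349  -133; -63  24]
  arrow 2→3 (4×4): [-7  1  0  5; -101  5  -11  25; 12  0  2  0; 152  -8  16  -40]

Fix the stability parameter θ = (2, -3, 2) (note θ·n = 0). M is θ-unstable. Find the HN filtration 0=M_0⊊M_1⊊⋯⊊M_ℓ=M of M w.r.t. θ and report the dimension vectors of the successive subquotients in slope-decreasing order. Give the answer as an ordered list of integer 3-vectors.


Interval decomposition of M: I[1,3]^2, I[2,2]^2, I[3,3]^2.
HN type (ℓ=3): μ^(1)=2; μ^(2)=-1/2; μ^(3)=-3

((0, 0, 4); (2, 2, 0); (0, 2, 0))


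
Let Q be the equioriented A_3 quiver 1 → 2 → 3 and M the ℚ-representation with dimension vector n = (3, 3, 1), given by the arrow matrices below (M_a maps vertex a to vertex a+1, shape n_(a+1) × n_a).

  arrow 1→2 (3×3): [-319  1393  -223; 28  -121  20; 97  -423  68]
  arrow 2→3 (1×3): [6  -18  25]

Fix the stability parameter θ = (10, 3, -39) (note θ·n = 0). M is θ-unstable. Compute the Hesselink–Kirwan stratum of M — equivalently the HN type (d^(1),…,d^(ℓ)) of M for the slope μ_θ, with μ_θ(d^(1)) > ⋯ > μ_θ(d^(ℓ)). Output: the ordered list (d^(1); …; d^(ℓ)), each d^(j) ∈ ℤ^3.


Interval decomposition of M: I[1,2]^2, I[1,3].
HN type (ℓ=2): μ^(1)=13/2; μ^(2)=-26/3

((2, 2, 0); (1, 1, 1))


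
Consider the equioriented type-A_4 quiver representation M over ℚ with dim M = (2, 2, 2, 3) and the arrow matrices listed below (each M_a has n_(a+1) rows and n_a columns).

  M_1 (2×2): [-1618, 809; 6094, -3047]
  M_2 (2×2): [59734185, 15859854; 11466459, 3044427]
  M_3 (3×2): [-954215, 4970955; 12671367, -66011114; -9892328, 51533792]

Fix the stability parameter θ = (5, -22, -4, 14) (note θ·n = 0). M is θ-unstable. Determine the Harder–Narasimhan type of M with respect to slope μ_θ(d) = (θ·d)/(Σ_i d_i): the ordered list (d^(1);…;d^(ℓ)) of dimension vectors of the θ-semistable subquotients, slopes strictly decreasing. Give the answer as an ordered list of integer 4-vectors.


Barcode: M ≅ I[1,1], I[1,4], I[2,4], I[4,4]. HN layers by μ_θ (5 steps, strictly decreasing):
  μ^(1)=14; μ^(2)=5; μ^(3)=-4; μ^(4)=-17/2; μ^(5)=-22

((0, 0, 0, 3); (1, 0, 0, 0); (0, 0, 2, 0); (1, 1, 0, 0); (0, 1, 0, 0))


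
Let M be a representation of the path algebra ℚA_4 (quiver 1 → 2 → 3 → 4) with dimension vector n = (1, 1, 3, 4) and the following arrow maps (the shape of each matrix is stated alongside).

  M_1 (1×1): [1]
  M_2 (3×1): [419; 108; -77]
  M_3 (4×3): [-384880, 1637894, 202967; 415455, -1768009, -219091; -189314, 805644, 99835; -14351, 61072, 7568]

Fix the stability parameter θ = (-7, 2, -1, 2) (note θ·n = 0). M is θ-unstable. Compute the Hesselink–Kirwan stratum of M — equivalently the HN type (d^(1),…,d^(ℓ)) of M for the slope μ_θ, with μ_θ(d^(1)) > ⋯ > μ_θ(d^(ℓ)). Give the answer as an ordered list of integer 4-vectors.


Via rank(M_{q-1}∘⋯∘M_p): M ≅ I[1,4], I[3,4]^2, I[4,4].
μ_θ-semistable layers: μ^(1)=2; μ^(2)=1/2; μ^(3)=-1; μ^(4)=-7

((0, 0, 0, 4); (0, 1, 1, 0); (0, 0, 2, 0); (1, 0, 0, 0))


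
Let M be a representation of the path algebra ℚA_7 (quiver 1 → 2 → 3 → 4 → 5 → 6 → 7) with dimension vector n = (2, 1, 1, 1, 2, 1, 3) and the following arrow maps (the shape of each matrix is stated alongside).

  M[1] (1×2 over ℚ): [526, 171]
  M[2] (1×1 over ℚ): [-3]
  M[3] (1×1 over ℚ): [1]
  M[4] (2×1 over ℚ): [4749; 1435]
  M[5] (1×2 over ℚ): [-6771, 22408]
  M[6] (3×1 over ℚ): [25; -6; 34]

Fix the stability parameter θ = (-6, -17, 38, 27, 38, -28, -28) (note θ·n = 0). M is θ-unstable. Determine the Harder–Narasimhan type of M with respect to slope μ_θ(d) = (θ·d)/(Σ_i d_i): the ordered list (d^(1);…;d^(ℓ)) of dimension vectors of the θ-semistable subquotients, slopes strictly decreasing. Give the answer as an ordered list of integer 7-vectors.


Via rank(M_{q-1}∘⋯∘M_p): M ≅ I[1,1], I[1,7], I[5,5], I[7,7]^2.
μ_θ-semistable layers: μ^(1)=38; μ^(2)=47/5; μ^(3)=-6; μ^(4)=-23/2; μ^(5)=-28

((0, 0, 0, 0, 1, 0, 0); (0, 0, 1, 1, 1, 1, 1); (1, 0, 0, 0, 0, 0, 0); (1, 1, 0, 0, 0, 0, 0); (0, 0, 0, 0, 0, 0, 2))


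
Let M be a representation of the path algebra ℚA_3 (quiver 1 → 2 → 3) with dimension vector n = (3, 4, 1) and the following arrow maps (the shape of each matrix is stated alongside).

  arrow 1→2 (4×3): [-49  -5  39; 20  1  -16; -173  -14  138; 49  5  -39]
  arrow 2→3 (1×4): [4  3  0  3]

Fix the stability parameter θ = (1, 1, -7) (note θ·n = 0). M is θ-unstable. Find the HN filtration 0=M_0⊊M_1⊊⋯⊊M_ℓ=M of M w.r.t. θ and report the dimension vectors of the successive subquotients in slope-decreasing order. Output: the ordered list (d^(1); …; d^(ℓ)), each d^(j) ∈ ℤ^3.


Barcode: M ≅ I[1,2]^2, I[1,3], I[2,2]. HN layers by μ_θ (2 steps, strictly decreasing):
  μ^(1)=1; μ^(2)=-5/3

((2, 3, 0); (1, 1, 1))


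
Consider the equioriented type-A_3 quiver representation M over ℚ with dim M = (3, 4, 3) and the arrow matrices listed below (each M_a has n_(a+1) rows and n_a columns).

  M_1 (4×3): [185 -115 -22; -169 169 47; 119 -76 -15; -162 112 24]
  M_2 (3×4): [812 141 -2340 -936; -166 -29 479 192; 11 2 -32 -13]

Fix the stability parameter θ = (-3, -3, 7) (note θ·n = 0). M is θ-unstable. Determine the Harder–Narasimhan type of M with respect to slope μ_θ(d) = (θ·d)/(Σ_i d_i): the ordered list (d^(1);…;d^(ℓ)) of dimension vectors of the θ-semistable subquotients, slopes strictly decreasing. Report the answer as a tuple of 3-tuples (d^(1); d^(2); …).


Barcode: M ≅ I[1,3]^3, I[2,2]. HN layers by μ_θ (2 steps, strictly decreasing):
  μ^(1)=7; μ^(2)=-3

((0, 0, 3); (3, 4, 0))


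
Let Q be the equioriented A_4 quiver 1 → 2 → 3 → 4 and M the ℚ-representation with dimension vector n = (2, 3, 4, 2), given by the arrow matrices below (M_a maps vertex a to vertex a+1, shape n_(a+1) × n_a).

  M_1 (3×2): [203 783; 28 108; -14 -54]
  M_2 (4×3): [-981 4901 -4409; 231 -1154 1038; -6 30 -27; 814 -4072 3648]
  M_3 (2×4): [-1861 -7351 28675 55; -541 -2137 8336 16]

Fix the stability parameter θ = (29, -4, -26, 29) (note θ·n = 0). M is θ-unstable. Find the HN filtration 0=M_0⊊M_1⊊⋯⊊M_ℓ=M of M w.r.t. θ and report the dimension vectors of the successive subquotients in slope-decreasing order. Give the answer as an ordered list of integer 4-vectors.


Interval decomposition of M: I[1,1], I[1,3], I[2,4]^2, I[3,3].
HN type (ℓ=4): μ^(1)=29; μ^(2)=-1/3; μ^(3)=-15; μ^(4)=-26

((1, 0, 0, 2); (1, 1, 1, 0); (0, 2, 2, 0); (0, 0, 1, 0))
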